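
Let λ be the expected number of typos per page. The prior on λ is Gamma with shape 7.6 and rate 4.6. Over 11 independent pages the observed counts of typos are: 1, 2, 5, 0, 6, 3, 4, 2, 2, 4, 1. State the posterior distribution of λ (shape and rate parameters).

Posterior: Gamma(shape=37.6, rate=15.6)

The Poisson likelihood adds the total count to the shape and the number of exposure periods to the rate. Here ∑xᵢ = 30 and n = 11, so shape 7.6→37.6 and rate 4.6→15.6.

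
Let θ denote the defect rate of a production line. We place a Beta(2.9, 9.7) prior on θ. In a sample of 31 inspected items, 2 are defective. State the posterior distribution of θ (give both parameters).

Observing 2 successes and 29 failures updates Beta(2.9, 9.7) by adding the success and failure counts to the two shape parameters: α = 2.9+2 = 4.9, β = 9.7+29 = 38.7.

Posterior: Beta(4.9, 38.7)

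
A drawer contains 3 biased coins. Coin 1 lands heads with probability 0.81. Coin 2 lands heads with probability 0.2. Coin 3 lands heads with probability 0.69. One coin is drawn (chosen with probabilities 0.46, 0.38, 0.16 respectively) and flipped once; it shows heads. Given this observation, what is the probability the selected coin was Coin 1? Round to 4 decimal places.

P(heads|C1) = 0.81; P(heads|C2) = 0.2; P(heads|C3) = 0.69.
Prior × likelihood for each source: 0.46·0.81=0.3726, 0.38·0.2=0.07600, 0.16·0.69=0.1104. Summing gives P(heads) = 0.55900.
P(Coin 1 | heads) = 0.3726 / 0.55900 = 0.6665.

Posterior probability ≈ 0.6665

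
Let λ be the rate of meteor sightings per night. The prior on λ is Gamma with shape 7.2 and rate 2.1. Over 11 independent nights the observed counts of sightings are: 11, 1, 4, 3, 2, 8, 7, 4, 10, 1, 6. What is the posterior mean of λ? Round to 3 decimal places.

The Poisson likelihood adds the total count to the shape and the number of exposure periods to the rate. Here ∑xᵢ = 57 and n = 11, so shape 7.2→64.2 and rate 2.1→13.1.
Posterior mean = shape/rate = 64.2/13.1 = 4.901.

Posterior mean ≈ 4.901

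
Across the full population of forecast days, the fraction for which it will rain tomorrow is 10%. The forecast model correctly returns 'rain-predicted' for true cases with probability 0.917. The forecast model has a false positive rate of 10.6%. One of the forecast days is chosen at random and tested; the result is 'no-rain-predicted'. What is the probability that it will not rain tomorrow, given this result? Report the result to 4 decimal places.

P(¬H | E) ≈ 0.9898

Let H be the event that it will rain tomorrow. P(H) = 0.1, so P(¬H) = 0.9. With E the 'no-rain-predicted' result, P(E|H) = 0.083 and P(E|¬H) = 0.894.
P(E) = 0.083·0.1 + 0.894·0.9 = 0.0083000 + 0.80460 = 0.81290.
By Bayes' theorem, P(H|E) = 0.0083000 / 0.81290 = 0.0102. Hence P(¬H|E) = 1 − 0.0102 = 0.9898.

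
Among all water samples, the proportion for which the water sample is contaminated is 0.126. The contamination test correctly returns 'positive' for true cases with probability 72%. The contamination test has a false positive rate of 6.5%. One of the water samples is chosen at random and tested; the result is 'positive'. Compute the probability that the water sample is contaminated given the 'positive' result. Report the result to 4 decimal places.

P(H | E) ≈ 0.6149

Let H be the event that the water sample is contaminated. P(H) = 0.126, so P(¬H) = 0.874. With E the 'positive' result, P(E|H) = 0.72 and P(E|¬H) = 0.065.
P(E) = 0.72·0.126 + 0.065·0.874 = 0.090720 + 0.056810 = 0.14753.
By Bayes' theorem, P(H|E) = 0.090720 / 0.14753 = 0.6149.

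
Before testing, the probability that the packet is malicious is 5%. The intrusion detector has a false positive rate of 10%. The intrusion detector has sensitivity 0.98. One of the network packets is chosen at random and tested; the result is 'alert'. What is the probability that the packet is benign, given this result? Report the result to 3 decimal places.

P(¬H | E) ≈ 0.660

Let H be the event that the packet is malicious. P(H) = 0.05, so P(¬H) = 0.95. With E the 'alert' result, P(E|H) = 0.98 and P(E|¬H) = 0.1.
P(E) = 0.98·0.05 + 0.1·0.95 = 0.049000 + 0.095000 = 0.14400.
By Bayes' theorem, P(H|E) = 0.049000 / 0.14400 = 0.340. Hence P(¬H|E) = 1 − 0.340 = 0.660.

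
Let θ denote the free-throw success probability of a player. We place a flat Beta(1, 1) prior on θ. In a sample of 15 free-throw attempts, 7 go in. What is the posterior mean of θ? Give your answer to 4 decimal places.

The binomial likelihood is conjugate to the Beta prior: with 7 successes and 8 failures, the posterior is Beta(1+7, 1+8) = Beta(8, 9).
Posterior mean = α/(α+β) = 8/17 = 0.4706.

Posterior mean ≈ 0.4706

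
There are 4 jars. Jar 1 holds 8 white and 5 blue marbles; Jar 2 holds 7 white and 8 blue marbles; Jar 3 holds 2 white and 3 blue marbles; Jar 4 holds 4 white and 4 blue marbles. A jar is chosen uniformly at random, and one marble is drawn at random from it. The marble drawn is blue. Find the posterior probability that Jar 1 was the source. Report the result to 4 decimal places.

P(blue|Jar 1) = 0.3846; P(blue|Jar 2) = 0.5333; P(blue|Jar 3) = 0.6; P(blue|Jar 4) = 0.5.
Prior × likelihood for each source: 0.25·0.3846=0.09615, 0.25·0.5333=0.1333, 0.25·0.6=0.1500, 0.25·0.5=0.1250. Summing gives P(blue) = 0.50449.
P(Jar 1 | blue) = 0.09615 / 0.50449 = 0.1906.

Posterior probability ≈ 0.1906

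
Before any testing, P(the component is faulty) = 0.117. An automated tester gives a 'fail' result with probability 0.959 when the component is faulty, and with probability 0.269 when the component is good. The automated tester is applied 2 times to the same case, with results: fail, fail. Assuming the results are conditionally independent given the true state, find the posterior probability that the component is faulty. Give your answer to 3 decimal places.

Let H be the event that the component is faulty; start with P(H) = 0.117. P('fail'|H) = 0.959, P('fail'|¬H) = 0.269.
Update on result 1 ('fail'): P(H) ← 0.959·0.1170 / (0.959·0.1170 + 0.269·0.8830) = 0.11220/0.34973 = 0.3208.
Update on result 2 ('fail'): P(H) ← 0.959·0.3208 / (0.959·0.3208 + 0.269·0.6792) = 0.30767/0.49037 = 0.6274.

Posterior P(H) ≈ 0.627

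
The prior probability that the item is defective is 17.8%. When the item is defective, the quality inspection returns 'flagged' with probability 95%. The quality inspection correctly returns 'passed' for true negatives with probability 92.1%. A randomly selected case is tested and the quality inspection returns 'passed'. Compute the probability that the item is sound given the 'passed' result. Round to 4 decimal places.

Write H for 'the item is defective'. Prior odds H:¬H = 0.178/0.822 = 0.21655. For the 'passed' outcome, the likelihood ratio is 0.05/0.921 = 0.054289.
Posterior odds = 0.21655 × 0.054289 = 0.011756, so P(H|E) = 0.011756/(1+0.011756) = 0.0116. Then P(¬H|E) = 1 − 0.0116 = 0.9884.

P(¬H | E) ≈ 0.9884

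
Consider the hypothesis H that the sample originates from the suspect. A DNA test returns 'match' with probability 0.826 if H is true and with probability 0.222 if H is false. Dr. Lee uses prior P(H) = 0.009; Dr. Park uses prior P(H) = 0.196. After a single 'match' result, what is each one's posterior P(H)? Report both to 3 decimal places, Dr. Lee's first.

The likelihood ratio for a 'match' result is 0.826/0.222 = 3.7207.
Dr. Lee: prior odds 0.009/0.991 = 0.0090817; posterior odds 0.033791; posterior probability 0.033.
Dr. Park: prior odds 0.196/0.804 = 0.24378; posterior odds 0.90704; posterior probability 0.476.

Dr. Lee: 0.033; Dr. Park: 0.476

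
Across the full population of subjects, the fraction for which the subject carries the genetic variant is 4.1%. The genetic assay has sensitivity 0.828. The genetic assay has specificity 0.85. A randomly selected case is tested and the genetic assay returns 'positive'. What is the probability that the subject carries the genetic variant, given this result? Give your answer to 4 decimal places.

Let H be the event that the subject carries the genetic variant. P(H) = 0.041, so P(¬H) = 0.959. With E the 'positive' result, P(E|H) = 0.828 and P(E|¬H) = 0.15.
P(E) = 0.828·0.041 + 0.15·0.959 = 0.033948 + 0.14385 = 0.17780.
By Bayes' theorem, P(H|E) = 0.033948 / 0.17780 = 0.1909.

P(H | E) ≈ 0.1909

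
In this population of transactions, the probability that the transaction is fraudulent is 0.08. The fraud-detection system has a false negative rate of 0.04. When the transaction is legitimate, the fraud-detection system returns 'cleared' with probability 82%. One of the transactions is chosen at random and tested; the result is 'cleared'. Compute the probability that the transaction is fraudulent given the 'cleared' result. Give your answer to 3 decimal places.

Let H be the event that the transaction is fraudulent. P(H) = 0.08, so P(¬H) = 0.92. With E the 'cleared' result, P(E|H) = 0.04 and P(E|¬H) = 0.82.
P(E) = 0.04·0.08 + 0.82·0.92 = 0.0032000 + 0.75440 = 0.75760.
By Bayes' theorem, P(H|E) = 0.0032000 / 0.75760 = 0.004.

P(H | E) ≈ 0.004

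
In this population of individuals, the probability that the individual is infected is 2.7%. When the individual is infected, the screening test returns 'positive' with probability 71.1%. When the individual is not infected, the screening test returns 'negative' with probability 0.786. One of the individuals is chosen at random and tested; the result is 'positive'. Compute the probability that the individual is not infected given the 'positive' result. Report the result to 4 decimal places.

Write H for 'the individual is infected'. Prior odds H:¬H = 0.027/0.973 = 0.027749. For the 'positive' outcome, the likelihood ratio is 0.711/0.214 = 3.3224.
Posterior odds = 0.027749 × 3.3224 = 0.092195, so P(H|E) = 0.092195/(1+0.092195) = 0.0844. Then P(¬H|E) = 1 − 0.0844 = 0.9156.

P(¬H | E) ≈ 0.9156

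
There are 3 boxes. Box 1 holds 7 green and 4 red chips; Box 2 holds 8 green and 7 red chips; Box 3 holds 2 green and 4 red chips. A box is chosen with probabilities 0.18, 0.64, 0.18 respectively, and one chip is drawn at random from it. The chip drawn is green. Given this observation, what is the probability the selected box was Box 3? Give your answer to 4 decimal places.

P(green|Box 1) = 0.6364; P(green|Box 2) = 0.5333; P(green|Box 3) = 0.3333.
Prior × likelihood for each source: 0.18·0.6364=0.1145, 0.64·0.5333=0.3413, 0.18·0.3333=0.06000. Summing gives P(green) = 0.51588.
P(Box 3 | green) = 0.06000 / 0.51588 = 0.1163.

Posterior probability ≈ 0.1163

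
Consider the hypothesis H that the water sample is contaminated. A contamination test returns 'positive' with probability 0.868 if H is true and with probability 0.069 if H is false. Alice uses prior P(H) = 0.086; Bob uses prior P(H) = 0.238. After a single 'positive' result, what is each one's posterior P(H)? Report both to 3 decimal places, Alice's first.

P('+'|H) = 0.868, P('+'|¬H) = 0.069.
Alice: numerator 0.868·0.086 = 0.074648; evidence = 0.074648+0.069·0.914 = 0.13771; posterior = 0.542.
Bob: numerator 0.868·0.238 = 0.20658; evidence = 0.20658+0.069·0.762 = 0.25916; posterior = 0.797.

Alice: 0.542; Bob: 0.797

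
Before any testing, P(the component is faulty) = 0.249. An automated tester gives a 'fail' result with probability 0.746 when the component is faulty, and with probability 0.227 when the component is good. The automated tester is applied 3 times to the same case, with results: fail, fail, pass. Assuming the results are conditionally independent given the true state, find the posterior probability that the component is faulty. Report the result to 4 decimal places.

With H the event that the component is faulty, the joint likelihood of the observed sequence is P(data|H) = 0.746·0.746·0.254 = 0.14136 and P(data|¬H) = 0.227·0.227·0.773 = 0.039832.
Bayes: P(H|data) = 0.249·0.14136 / (0.249·0.14136 + 0.751·0.039832) = 0.035197/0.065111 = 0.5406.

Posterior P(H) ≈ 0.5406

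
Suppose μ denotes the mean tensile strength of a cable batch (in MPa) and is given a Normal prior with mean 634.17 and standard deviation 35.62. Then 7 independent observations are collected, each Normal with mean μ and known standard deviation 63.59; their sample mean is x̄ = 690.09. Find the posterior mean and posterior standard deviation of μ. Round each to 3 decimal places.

Prior precision 1/τ₀² = 1/35.62² = 0.00078816; data precision n/σ² = 7/63.59² = 0.00173109.
Posterior precision = 0.00078816 + 0.00173109 = 0.00251925, giving posterior SD = 1/√0.00251925 = 19.923.
Posterior mean = (0.00078816·634.17 + 0.00173109·690.09) / 0.00251925 = 672.595.

Posterior mean ≈ 672.595; posterior SD ≈ 19.923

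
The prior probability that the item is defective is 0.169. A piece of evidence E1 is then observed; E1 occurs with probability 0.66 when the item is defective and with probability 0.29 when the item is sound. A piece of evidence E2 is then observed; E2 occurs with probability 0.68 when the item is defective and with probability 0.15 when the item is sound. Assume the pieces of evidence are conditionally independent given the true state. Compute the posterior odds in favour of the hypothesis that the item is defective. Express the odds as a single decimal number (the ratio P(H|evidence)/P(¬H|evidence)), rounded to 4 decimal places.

Prior odds = 0.169/(1−0.169) = 0.20337.
Likelihood ratio for E1 = 0.66/0.29 = 2.2759.
Likelihood ratio for E2 = 0.68/0.15 = 4.5333.
Posterior odds = prior odds × LR₁ × LR₂ = 2.0982.

Posterior odds ≈ 2.0982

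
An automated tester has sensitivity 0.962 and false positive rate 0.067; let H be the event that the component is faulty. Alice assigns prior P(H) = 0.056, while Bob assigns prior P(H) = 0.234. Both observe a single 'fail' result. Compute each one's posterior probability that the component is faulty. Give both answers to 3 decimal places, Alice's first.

The likelihood ratio for a 'fail' result is 0.962/0.067 = 14.358.
Alice: prior odds 0.056/0.944 = 0.059322; posterior odds 0.85176; posterior probability 0.460.
Bob: prior odds 0.234/0.766 = 0.30548; posterior odds 4.3862; posterior probability 0.814.

Alice: 0.460; Bob: 0.814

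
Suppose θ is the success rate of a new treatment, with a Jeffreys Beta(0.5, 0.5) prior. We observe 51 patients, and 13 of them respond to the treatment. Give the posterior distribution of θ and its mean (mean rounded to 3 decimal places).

The binomial likelihood is conjugate to the Beta prior: with 13 successes and 38 failures, the posterior is Beta(0.5+13, 0.5+38) = Beta(13.5, 38.5).
E[θ | data] = 13.5/(13.5+38.5) = 0.260.

Posterior: Beta(13.5, 38.5); mean ≈ 0.260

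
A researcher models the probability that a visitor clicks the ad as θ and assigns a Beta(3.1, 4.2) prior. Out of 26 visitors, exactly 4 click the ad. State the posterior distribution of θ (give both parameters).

Posterior: Beta(7.1, 26.2)

The binomial likelihood is conjugate to the Beta prior: with 4 successes and 22 failures, the posterior is Beta(3.1+4, 4.2+22) = Beta(7.1, 26.2).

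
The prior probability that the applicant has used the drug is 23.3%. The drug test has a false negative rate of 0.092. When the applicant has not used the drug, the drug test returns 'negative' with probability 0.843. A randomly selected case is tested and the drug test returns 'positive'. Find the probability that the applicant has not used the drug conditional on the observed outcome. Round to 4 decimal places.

Write H for 'the applicant has used the drug'. Prior odds H:¬H = 0.233/0.767 = 0.30378. For the 'positive' outcome, the likelihood ratio is 0.908/0.157 = 5.7834.
Posterior odds = 0.30378 × 5.7834 = 1.7569, so P(H|E) = 1.7569/(1+1.7569) = 0.6373. Then P(¬H|E) = 1 − 0.6373 = 0.3627.

P(¬H | E) ≈ 0.3627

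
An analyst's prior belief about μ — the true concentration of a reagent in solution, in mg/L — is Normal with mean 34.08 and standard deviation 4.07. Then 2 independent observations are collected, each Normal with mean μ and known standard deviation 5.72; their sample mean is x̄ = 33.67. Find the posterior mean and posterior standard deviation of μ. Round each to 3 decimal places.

Posterior mean ≈ 33.874; posterior SD ≈ 2.869

Prior precision 1/τ₀² = 1/4.07² = 0.0603686; data precision n/σ² = 2/5.72² = 0.0611277.
Posterior precision = 0.0603686 + 0.0611277 = 0.121496, giving posterior SD = 1/√0.121496 = 2.869.
Posterior mean = (0.0603686·34.08 + 0.0611277·33.67) / 0.121496 = 33.874.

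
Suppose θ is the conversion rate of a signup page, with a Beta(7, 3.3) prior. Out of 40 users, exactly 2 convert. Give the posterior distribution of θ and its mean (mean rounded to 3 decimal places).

The binomial likelihood is conjugate to the Beta prior: with 2 successes and 38 failures, the posterior is Beta(7+2, 3.3+38) = Beta(9, 41.3).
E[θ | data] = 9/(9+41.3) = 0.179.

Posterior: Beta(9, 41.3); mean ≈ 0.179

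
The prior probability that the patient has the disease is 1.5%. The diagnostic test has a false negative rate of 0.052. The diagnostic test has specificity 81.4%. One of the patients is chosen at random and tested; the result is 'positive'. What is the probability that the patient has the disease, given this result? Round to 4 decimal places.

P(H | E) ≈ 0.0720

Let H be the event that the patient has the disease. P(H) = 0.015, so P(¬H) = 0.985. With E the 'positive' result, P(E|H) = 0.948 and P(E|¬H) = 0.186.
P(E) = 0.948·0.015 + 0.186·0.985 = 0.014220 + 0.18321 = 0.19743.
By Bayes' theorem, P(H|E) = 0.014220 / 0.19743 = 0.0720.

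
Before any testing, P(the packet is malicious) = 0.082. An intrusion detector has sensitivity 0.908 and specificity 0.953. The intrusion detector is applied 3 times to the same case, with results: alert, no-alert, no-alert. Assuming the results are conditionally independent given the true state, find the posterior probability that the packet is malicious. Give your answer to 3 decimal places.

Let H be the event that the packet is malicious; start with P(H) = 0.082. P('alert'|H) = 0.908, P('alert'|¬H) = 0.047.
Update on result 1 ('alert'): P(H) ← 0.908·0.0820 / (0.908·0.0820 + 0.047·0.9180) = 0.074456/0.11760 = 0.6331.
Update on result 2 ('no-alert'): P(H) ← 0.092·0.6331 / (0.092·0.6331 + 0.953·0.3669) = 0.058247/0.40788 = 0.1428.
Update on result 3 ('no-alert'): P(H) ← 0.092·0.1428 / (0.092·0.1428 + 0.953·0.8572) = 0.013138/0.83005 = 0.0158.

Posterior P(H) ≈ 0.016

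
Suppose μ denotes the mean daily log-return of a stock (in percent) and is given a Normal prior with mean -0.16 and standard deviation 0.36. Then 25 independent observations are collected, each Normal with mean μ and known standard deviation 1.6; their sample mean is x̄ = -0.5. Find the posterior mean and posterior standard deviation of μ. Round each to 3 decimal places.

Posterior mean ≈ -0.350; posterior SD ≈ 0.239

Prior precision 1/τ₀² = 1/0.36² = 7.71605; data precision n/σ² = 25/1.6² = 9.76562.
Posterior precision = 7.71605 + 9.76562 = 17.4817, giving posterior SD = 1/√17.4817 = 0.239.
Posterior mean = (7.71605·-0.16 + 9.76562·-0.5) / 17.4817 = -0.350.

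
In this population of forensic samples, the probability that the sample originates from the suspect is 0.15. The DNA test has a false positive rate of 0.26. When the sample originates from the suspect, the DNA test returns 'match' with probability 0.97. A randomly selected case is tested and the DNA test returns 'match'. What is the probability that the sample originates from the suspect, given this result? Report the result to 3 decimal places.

P(H | E) ≈ 0.397

Write H for 'the sample originates from the suspect'. Prior odds H:¬H = 0.15/0.85 = 0.17647. For the 'match' outcome, the likelihood ratio is 0.97/0.26 = 3.7308.
Posterior odds = 0.17647 × 3.7308 = 0.65837, so P(H|E) = 0.65837/(1+0.65837) = 0.397.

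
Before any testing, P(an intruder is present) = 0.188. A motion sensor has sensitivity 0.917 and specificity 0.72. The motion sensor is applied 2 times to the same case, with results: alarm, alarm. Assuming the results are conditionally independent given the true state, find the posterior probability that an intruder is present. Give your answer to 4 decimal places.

Posterior P(H) ≈ 0.7129

Let H be the event that an intruder is present; start with P(H) = 0.188. P('alarm'|H) = 0.917, P('alarm'|¬H) = 0.28.
Update on result 1 ('alarm'): P(H) ← 0.917·0.1880 / (0.917·0.1880 + 0.28·0.8120) = 0.17240/0.39976 = 0.4313.
Update on result 2 ('alarm'): P(H) ← 0.917·0.4313 / (0.917·0.4313 + 0.28·0.5687) = 0.39546/0.55471 = 0.7129.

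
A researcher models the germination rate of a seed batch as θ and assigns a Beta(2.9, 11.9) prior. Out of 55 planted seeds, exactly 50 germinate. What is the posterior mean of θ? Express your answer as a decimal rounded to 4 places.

The binomial likelihood is conjugate to the Beta prior: with 50 successes and 5 failures, the posterior is Beta(2.9+50, 11.9+5) = Beta(52.9, 16.9).
Posterior mean = α/(α+β) = 52.9/69.8 = 0.7579.

Posterior mean ≈ 0.7579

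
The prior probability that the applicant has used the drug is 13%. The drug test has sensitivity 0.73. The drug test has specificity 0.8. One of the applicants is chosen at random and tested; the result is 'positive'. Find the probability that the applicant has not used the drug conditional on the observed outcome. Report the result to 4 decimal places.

P(¬H | E) ≈ 0.6471

Write H for 'the applicant has used the drug'. Prior odds H:¬H = 0.13/0.87 = 0.14943. For the 'positive' outcome, the likelihood ratio is 0.73/0.2 = 3.6500.
Posterior odds = 0.14943 × 3.6500 = 0.54540, so P(H|E) = 0.54540/(1+0.54540) = 0.3529. Then P(¬H|E) = 1 − 0.3529 = 0.6471.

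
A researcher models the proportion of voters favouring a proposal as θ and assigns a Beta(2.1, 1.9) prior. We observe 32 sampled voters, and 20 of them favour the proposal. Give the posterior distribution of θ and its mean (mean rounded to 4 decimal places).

Posterior: Beta(22.1, 13.9); mean ≈ 0.6139

Observing 20 successes and 12 failures updates Beta(2.1, 1.9) by adding the success and failure counts to the two shape parameters: α = 2.1+20 = 22.1, β = 1.9+12 = 13.9.
E[θ | data] = 22.1/(22.1+13.9) = 0.6139.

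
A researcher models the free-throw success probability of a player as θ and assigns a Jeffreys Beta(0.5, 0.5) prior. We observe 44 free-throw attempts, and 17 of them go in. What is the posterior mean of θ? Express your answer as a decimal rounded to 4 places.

The binomial likelihood is conjugate to the Beta prior: with 17 successes and 27 failures, the posterior is Beta(0.5+17, 0.5+27) = Beta(17.5, 27.5).
Posterior mean = α/(α+β) = 17.5/45 = 0.3889.

Posterior mean ≈ 0.3889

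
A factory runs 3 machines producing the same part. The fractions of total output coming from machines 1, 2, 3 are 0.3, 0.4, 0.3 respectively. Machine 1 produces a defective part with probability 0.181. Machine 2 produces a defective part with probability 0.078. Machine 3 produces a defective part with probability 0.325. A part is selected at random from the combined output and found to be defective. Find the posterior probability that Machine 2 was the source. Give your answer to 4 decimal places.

Posterior probability ≈ 0.1705

Tabulate prior·likelihood by source: [1] prior 0.3, lik 0.181, product 0.05430; [2] prior 0.4, lik 0.078, product 0.03120; [3] prior 0.3, lik 0.325, product 0.09750.
Normalizing constant = 0.18300; the posterior for Machine 2 is its product over the sum, 0.03120/0.18300 = 0.1705.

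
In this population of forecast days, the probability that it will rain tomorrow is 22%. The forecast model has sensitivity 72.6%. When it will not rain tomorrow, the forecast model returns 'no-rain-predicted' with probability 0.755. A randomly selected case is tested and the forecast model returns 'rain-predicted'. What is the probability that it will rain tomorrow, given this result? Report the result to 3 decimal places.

Write H for 'it will rain tomorrow'. Prior odds H:¬H = 0.22/0.78 = 0.28205. For the 'rain-predicted' outcome, the likelihood ratio is 0.726/0.245 = 2.9633.
Posterior odds = 0.28205 × 2.9633 = 0.83579, so P(H|E) = 0.83579/(1+0.83579) = 0.455.

P(H | E) ≈ 0.455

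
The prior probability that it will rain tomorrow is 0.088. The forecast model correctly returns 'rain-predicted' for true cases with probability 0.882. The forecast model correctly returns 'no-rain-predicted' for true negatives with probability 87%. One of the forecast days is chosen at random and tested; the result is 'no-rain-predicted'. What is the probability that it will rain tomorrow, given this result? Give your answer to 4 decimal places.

Write H for 'it will rain tomorrow'. Prior odds H:¬H = 0.088/0.912 = 0.096491. For the 'no-rain-predicted' outcome, the likelihood ratio is 0.118/0.87 = 0.13563.
Posterior odds = 0.096491 × 0.13563 = 0.013087, so P(H|E) = 0.013087/(1+0.013087) = 0.0129.

P(H | E) ≈ 0.0129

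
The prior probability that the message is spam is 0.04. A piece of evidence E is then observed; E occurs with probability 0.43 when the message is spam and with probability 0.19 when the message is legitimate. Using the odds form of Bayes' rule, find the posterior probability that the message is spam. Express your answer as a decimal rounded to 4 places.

Posterior probability ≈ 0.0862

Prior odds = 0.04/(1−0.04) = 0.041667.
Likelihood ratio for E = 0.43/0.19 = 2.2632.
Posterior odds = prior odds × LR = 0.094298.
Posterior probability = odds/(1+odds) = 0.094298/1.0943 = 0.0862.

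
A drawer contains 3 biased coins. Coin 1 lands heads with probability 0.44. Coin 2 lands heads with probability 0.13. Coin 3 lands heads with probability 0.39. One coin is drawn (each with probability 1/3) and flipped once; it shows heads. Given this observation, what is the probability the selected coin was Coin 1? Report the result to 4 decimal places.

Tabulate prior·likelihood by source: [1] prior 0.333333, lik 0.44, product 0.1467; [2] prior 0.333333, lik 0.13, product 0.04333; [3] prior 0.333333, lik 0.39, product 0.1300.
Normalizing constant = 0.32000; the posterior for Coin 1 is its product over the sum, 0.1467/0.32000 = 0.4583.

Posterior probability ≈ 0.4583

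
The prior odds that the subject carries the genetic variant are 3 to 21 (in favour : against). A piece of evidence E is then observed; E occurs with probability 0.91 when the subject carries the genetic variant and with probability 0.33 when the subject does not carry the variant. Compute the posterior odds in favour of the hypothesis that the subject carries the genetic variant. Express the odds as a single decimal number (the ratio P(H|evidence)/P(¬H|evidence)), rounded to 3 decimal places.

Posterior odds ≈ 0.394

Prior odds = 3/21 = 0.14286. In log-odds, ln(0.14286) = -1.9459.
Add log likelihood ratio: ln(2.7576) = 1.0144.
Posterior log-odds = -0.93156, so posterior odds = exp(-0.93156) = 0.39394.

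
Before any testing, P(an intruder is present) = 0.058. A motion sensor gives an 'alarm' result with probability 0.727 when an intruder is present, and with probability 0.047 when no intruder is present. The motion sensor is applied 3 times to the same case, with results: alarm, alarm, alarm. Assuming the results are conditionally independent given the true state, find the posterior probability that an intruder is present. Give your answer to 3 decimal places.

Posterior P(H) ≈ 0.996

Let H be the event that an intruder is present; start with P(H) = 0.058. P('alarm'|H) = 0.727, P('alarm'|¬H) = 0.047.
Update on result 1 ('alarm'): P(H) ← 0.727·0.0580 / (0.727·0.0580 + 0.047·0.9420) = 0.042166/0.086440 = 0.4878.
Update on result 2 ('alarm'): P(H) ← 0.727·0.4878 / (0.727·0.4878 + 0.047·0.5122) = 0.35464/0.37871 = 0.9364.
Update on result 3 ('alarm'): P(H) ← 0.727·0.9364 / (0.727·0.9364 + 0.047·0.0636) = 0.68079/0.68377 = 0.9956.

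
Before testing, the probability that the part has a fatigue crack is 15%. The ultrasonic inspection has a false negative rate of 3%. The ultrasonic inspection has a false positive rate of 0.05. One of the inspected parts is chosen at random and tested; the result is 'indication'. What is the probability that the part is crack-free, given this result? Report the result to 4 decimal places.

Write H for 'the part has a fatigue crack'. Prior odds H:¬H = 0.15/0.85 = 0.17647. For the 'indication' outcome, the likelihood ratio is 0.97/0.05 = 19.400.
Posterior odds = 0.17647 × 19.400 = 3.4235, so P(H|E) = 3.4235/(1+3.4235) = 0.7739. Then P(¬H|E) = 1 − 0.7739 = 0.2261.

P(¬H | E) ≈ 0.2261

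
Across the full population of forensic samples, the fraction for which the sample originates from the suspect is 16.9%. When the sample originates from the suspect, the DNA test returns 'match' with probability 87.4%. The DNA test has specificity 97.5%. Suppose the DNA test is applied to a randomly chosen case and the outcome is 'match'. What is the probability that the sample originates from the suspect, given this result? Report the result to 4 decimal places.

Let H be the event that the sample originates from the suspect. P(H) = 0.169, so P(¬H) = 0.831. With E the 'match' result, P(E|H) = 0.874 and P(E|¬H) = 0.025.
P(E) = 0.874·0.169 + 0.025·0.831 = 0.14771 + 0.020775 = 0.16848.
By Bayes' theorem, P(H|E) = 0.14771 / 0.16848 = 0.8767.

P(H | E) ≈ 0.8767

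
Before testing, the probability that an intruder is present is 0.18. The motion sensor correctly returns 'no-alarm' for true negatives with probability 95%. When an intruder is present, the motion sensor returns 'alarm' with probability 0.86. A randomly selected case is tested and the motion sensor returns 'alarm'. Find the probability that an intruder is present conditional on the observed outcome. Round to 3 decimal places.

Write H for 'an intruder is present'. Prior odds H:¬H = 0.18/0.82 = 0.21951. For the 'alarm' outcome, the likelihood ratio is 0.86/0.05 = 17.200.
Posterior odds = 0.21951 × 17.200 = 3.7756, so P(H|E) = 3.7756/(1+3.7756) = 0.791.

P(H | E) ≈ 0.791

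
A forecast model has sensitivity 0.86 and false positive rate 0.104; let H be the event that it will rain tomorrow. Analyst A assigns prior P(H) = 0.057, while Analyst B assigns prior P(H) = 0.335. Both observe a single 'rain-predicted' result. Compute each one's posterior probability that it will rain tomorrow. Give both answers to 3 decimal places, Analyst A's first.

Analyst A: 0.333; Analyst B: 0.806

The likelihood ratio for a 'rain-predicted' result is 0.86/0.104 = 8.2692.
Analyst A: prior odds 0.057/0.943 = 0.060445; posterior odds 0.49984; posterior probability 0.333.
Analyst B: prior odds 0.335/0.665 = 0.50376; posterior odds 4.1657; posterior probability 0.806.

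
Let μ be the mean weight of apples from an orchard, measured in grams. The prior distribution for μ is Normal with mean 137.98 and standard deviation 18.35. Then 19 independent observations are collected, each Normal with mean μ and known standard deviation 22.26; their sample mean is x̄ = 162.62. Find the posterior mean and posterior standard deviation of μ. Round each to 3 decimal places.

Posterior mean ≈ 160.849; posterior SD ≈ 4.920

With known σ, the Normal prior is conjugate. Weight on the data is w = (n/σ²)/(n/σ² + 1/τ₀²) = 0.0383445/(0.0383445+0.00296980) = 0.92812.
Posterior mean = w·x̄ + (1−w)·μ₀ = 0.92812·162.62 + 0.071883·137.98 = 160.849. Posterior variance = 1/(0.0383445+0.00296980) = 24.2047, so SD = 4.920.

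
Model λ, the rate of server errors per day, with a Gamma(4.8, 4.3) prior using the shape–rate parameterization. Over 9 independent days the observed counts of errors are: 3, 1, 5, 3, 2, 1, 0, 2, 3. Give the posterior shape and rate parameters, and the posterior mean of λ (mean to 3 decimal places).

Total count ∑xᵢ = 20 over n = 9 days.
Gamma is conjugate to the Poisson likelihood: posterior is Gamma(shape = 4.8+20 = 24.8, rate = 4.3+9 = 13.3).
Posterior mean = shape/rate = 24.8/13.3 = 1.865.

Posterior: Gamma(shape=24.8, rate=13.3); mean ≈ 1.865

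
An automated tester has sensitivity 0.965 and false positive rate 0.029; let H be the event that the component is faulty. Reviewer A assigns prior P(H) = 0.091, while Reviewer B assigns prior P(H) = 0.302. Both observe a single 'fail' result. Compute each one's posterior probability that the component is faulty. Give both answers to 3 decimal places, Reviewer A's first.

Reviewer A: 0.769; Reviewer B: 0.935

P('+'|H) = 0.965, P('+'|¬H) = 0.029.
Reviewer A: numerator 0.965·0.091 = 0.087815; evidence = 0.087815+0.029·0.909 = 0.11418; posterior = 0.769.
Reviewer B: numerator 0.965·0.302 = 0.29143; evidence = 0.29143+0.029·0.698 = 0.31167; posterior = 0.935.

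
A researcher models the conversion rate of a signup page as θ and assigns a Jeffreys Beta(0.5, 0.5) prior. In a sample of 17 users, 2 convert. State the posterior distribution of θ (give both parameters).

The binomial likelihood is conjugate to the Beta prior: with 2 successes and 15 failures, the posterior is Beta(0.5+2, 0.5+15) = Beta(2.5, 15.5).

Posterior: Beta(2.5, 15.5)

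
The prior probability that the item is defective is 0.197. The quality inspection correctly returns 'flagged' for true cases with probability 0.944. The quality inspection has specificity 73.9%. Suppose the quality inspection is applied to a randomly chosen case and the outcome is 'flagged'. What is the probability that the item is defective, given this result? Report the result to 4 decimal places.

P(H | E) ≈ 0.4701

Write H for 'the item is defective'. Prior odds H:¬H = 0.197/0.803 = 0.24533. For the 'flagged' outcome, the likelihood ratio is 0.944/0.261 = 3.6169.
Posterior odds = 0.24533 × 3.6169 = 0.88732, so P(H|E) = 0.88732/(1+0.88732) = 0.4701.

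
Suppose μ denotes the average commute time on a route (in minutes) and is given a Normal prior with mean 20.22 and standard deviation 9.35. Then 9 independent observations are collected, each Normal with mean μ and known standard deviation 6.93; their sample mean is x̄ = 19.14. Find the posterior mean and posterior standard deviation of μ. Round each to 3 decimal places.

With known σ, the Normal prior is conjugate. Weight on the data is w = (n/σ²)/(n/σ² + 1/τ₀²) = 0.187403/(0.187403+0.0114387) = 0.94247.
Posterior mean = w·x̄ + (1−w)·μ₀ = 0.94247·19.14 + 0.057527·20.22 = 19.202. Posterior variance = 1/(0.187403+0.0114387) = 5.02913, so SD = 2.243.

Posterior mean ≈ 19.202; posterior SD ≈ 2.243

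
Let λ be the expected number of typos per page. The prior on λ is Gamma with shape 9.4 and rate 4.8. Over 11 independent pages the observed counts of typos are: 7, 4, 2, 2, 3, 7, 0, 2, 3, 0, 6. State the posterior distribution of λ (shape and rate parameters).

Posterior: Gamma(shape=45.4, rate=15.8)

Total count ∑xᵢ = 36 over n = 11 pages.
Gamma is conjugate to the Poisson likelihood: posterior is Gamma(shape = 9.4+36 = 45.4, rate = 4.8+11 = 15.8).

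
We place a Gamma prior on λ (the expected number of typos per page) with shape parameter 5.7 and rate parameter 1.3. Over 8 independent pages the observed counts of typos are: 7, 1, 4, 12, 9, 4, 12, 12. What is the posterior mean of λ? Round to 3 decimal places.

The Poisson likelihood adds the total count to the shape and the number of exposure periods to the rate. Here ∑xᵢ = 61 and n = 8, so shape 5.7→66.7 and rate 1.3→9.3.
Posterior mean = shape/rate = 66.7/9.3 = 7.172.

Posterior mean ≈ 7.172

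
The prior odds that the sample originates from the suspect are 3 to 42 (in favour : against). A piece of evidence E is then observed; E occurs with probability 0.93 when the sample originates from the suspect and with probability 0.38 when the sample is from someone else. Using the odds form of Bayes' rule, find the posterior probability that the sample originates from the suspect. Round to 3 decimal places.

Posterior probability ≈ 0.149

Prior odds = 3/42 = 0.071429.
Likelihood ratio for E = 0.93/0.38 = 2.4474.
Posterior odds = prior odds × LR = 0.17481.
Posterior probability = odds/(1+odds) = 0.17481/1.1748 = 0.149.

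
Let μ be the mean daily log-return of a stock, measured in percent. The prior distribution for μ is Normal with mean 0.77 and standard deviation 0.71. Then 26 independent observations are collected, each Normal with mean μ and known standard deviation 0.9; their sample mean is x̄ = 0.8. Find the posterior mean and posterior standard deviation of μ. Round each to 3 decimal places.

Posterior mean ≈ 0.798; posterior SD ≈ 0.171

Prior precision 1/τ₀² = 1/0.71² = 1.98373; data precision n/σ² = 26/0.9² = 32.0988.
Posterior precision = 1.98373 + 32.0988 = 34.0825, giving posterior SD = 1/√34.0825 = 0.171.
Posterior mean = (1.98373·0.77 + 32.0988·0.8) / 34.0825 = 0.798.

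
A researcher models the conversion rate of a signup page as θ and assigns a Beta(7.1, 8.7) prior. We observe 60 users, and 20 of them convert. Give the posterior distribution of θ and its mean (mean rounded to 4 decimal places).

Posterior: Beta(27.1, 48.7); mean ≈ 0.3575

The binomial likelihood is conjugate to the Beta prior: with 20 successes and 40 failures, the posterior is Beta(7.1+20, 8.7+40) = Beta(27.1, 48.7).
E[θ | data] = 27.1/(27.1+48.7) = 0.3575.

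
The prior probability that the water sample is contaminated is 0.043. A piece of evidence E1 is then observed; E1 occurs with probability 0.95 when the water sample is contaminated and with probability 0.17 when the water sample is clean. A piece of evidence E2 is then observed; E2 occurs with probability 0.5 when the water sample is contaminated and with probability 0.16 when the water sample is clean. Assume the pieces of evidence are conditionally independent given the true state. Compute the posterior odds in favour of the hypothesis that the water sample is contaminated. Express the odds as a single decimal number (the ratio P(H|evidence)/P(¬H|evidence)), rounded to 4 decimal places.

Posterior odds ≈ 0.7847

Prior odds = 0.043/(1−0.043) = 0.044932.
Likelihood ratio for E1 = 0.95/0.17 = 5.5882.
Likelihood ratio for E2 = 0.5/0.16 = 3.1250.
Posterior odds = prior odds × LR₁ × LR₂ = 0.78466.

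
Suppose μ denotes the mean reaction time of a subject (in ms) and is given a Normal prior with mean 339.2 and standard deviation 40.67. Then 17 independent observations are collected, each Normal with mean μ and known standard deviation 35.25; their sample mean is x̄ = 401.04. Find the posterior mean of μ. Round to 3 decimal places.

Prior precision 1/τ₀² = 1/40.67² = 0.00060458; data precision n/σ² = 17/35.25² = 0.0136814.
Posterior precision = 0.00060458 + 0.0136814 = 0.0142860.
Posterior mean = (0.00060458·339.2 + 0.0136814·401.04) / 0.0142860 = 398.423.

Posterior mean ≈ 398.423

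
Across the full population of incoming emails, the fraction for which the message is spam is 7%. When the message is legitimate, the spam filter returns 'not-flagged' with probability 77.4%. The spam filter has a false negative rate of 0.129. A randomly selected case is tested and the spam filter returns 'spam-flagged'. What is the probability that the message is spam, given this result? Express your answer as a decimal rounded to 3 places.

Write H for 'the message is spam'. Prior odds H:¬H = 0.07/0.93 = 0.075269. For the 'spam-flagged' outcome, the likelihood ratio is 0.871/0.226 = 3.8540.
Posterior odds = 0.075269 × 3.8540 = 0.29008, so P(H|E) = 0.29008/(1+0.29008) = 0.225.

P(H | E) ≈ 0.225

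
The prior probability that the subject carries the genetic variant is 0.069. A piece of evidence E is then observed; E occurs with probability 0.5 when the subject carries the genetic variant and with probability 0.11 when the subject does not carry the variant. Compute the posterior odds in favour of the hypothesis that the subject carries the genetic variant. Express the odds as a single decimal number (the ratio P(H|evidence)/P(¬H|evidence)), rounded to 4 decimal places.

Posterior odds ≈ 0.3369

Prior odds = 0.069/(1−0.069) = 0.074114.
Likelihood ratio for E = 0.5/0.11 = 4.5455.
Posterior odds = prior odds × LR = 0.33688.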